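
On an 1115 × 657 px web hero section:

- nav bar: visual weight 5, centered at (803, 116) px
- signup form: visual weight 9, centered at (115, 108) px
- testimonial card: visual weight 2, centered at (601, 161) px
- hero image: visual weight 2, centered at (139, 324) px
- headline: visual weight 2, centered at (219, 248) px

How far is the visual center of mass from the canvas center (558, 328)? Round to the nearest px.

Total weight = 5 + 9 + 2 + 2 + 2 = 20.
x: (5·803 + 9·115 + 2·601 + 2·139 + 2·219) / 20 = 6968 / 20 ≈ 348.40
y: (5·116 + 9·108 + 2·161 + 2·324 + 2·248) / 20 = 3018 / 20 ≈ 150.90
Relative to (558, 328): Δ = (-209.60, -177.10); |Δ| = √(-209.60² + -177.10²) ≈ 274.40.

≈ 274 px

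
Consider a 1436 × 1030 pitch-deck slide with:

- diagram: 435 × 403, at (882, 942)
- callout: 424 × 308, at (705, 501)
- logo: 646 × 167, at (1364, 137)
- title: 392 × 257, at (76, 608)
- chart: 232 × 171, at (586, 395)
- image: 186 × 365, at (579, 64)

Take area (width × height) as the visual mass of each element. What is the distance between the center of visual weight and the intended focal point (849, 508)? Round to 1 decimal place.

≈ 104.4

Areas: diagram 435·403 = 175305, callout 424·308 = 130592, logo 646·167 = 107882, title 392·257 = 100744, chart 232·171 = 39672, image 186·365 = 67890. Total weight = 622085.
x: moment 464050064 / weight 622085 ≈ 745.96
y: moment 326611488 / weight 622085 ≈ 525.03
Relative to (849, 508): Δ = (-103.04, 17.03); |Δ| = √(-103.04² + 17.03²) ≈ 104.44.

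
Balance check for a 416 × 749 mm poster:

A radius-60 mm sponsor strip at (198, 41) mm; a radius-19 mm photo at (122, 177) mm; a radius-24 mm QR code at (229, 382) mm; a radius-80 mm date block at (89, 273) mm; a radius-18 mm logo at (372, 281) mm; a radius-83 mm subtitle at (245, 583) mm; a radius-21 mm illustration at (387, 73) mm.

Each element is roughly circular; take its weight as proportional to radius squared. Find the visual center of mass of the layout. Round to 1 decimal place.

r² weights: sponsor strip 60² = 3600, photo 19² = 361, QR code 24² = 576, date block 80² = 6400, logo 18² = 324, subtitle 83² = 6889, illustration 21² = 441. Total = 18591.
x: moment 3437346 / weight 18591 ≈ 184.89
y: moment 6318253 / weight 18591 ≈ 339.86

(184.9, 339.9)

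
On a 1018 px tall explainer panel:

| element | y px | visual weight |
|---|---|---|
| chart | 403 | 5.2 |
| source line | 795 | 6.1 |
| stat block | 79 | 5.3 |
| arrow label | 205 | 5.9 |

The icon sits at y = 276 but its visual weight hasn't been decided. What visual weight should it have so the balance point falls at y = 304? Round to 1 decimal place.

w ≈ 61.9

Fixed elements: Σw = 5.2 + 6.1 + 5.3 + 5.9 = 22.5, Σw·y = 5.2·403 + 6.1·795 + 5.3·79 + 5.9·205 = 8573.3.
For the centroid to hit 304: (8573.3 + w·276) / (22.5 + w) = 304.
So w = (304·22.5 − 8573.3)/(276 − 304) = -1733.3/-28 ≈ 61.90.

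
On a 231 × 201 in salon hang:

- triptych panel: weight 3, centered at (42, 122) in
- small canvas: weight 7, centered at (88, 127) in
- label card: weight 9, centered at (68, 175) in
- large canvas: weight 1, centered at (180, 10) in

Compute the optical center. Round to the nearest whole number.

Weights sum to 3 + 7 + 9 + 1 = 20.
x-moment: 3·42 + 7·88 + 9·68 + 1·180 = 1534; centroid 1534/20 ≈ 76.70.
y-moment: 3·122 + 7·127 + 9·175 + 1·10 = 2840; centroid 2840/20 ≈ 142.00.

(77, 142)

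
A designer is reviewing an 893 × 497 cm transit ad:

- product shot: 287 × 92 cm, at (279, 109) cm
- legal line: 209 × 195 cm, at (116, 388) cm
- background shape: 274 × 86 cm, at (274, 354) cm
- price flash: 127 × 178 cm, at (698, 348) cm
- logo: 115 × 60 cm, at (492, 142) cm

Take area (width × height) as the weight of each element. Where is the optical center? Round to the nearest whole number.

(314, 298)

Areas: product shot 287·92 = 26404, legal line 209·195 = 40755, background shape 274·86 = 23564, price flash 127·178 = 22606, logo 115·60 = 6900. Total weight = 120229.
x-moment: 26404·279 + 40755·116 + 23564·274 + 22606·698 + 6900·492 = 37724620; centroid 37724620/120229 ≈ 313.77.
y-moment: 26404·109 + 40755·388 + 23564·354 + 22606·348 + 6900·142 = 35879320; centroid 35879320/120229 ≈ 298.42.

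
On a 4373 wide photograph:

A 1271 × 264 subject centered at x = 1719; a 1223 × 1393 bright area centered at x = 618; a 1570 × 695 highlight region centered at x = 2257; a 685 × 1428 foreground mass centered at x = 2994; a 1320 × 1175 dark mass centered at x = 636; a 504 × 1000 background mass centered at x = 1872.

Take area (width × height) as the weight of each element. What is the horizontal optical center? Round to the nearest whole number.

Areas → weights: subject 1271·264 = 335544, bright area 1223·1393 = 1703639, highlight region 1570·695 = 1091150, foreground mass 685·1428 = 978180, dark mass 1320·1175 = 1551000, background mass 504·1000 = 504000; Σw = 6163513.
x: moment 8950969508 / weight 6163513 ≈ 1452.25

x ≈ 1452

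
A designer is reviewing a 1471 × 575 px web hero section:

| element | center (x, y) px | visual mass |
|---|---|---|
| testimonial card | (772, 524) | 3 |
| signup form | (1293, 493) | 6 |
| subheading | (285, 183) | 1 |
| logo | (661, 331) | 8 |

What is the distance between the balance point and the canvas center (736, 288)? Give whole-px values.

≈ 180 px

Total weight = 3 + 6 + 1 + 8 = 18.
Σw·x = 3·772 + 6·1293 + 1·285 + 8·661 = 15647, so x̄ = 15647/18 ≈ 869.28.
Σw·y = 3·524 + 6·493 + 1·183 + 8·331 = 7361, so ȳ = 7361/18 ≈ 408.94.
Offset from (736, 288): Δx ≈ 133.28, Δy ≈ 120.94; distance = √(Δx² + Δy²) ≈ 179.97.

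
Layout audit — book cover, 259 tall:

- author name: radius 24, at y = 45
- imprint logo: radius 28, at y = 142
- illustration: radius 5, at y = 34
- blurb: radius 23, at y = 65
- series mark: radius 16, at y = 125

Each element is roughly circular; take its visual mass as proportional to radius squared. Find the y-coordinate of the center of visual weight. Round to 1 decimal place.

y ≈ 94.2

Weights ∝ r²: author name 24² = 576, imprint logo 28² = 784, illustration 5² = 25, blurb 23² = 529, series mark 16² = 256; Σw = 2170.
y-moment: 576·45 + 784·142 + 25·34 + 529·65 + 256·125 = 204483; centroid 204483/2170 ≈ 94.23.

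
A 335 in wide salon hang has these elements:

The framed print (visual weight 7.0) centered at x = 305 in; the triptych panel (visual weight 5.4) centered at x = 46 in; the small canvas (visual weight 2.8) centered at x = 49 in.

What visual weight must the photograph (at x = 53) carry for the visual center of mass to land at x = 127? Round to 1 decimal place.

w ≈ 8.0

Fixed elements: Σw = 7.0 + 5.4 + 2.8 = 15.2, Σw·x = 7.0·305 + 5.4·46 + 2.8·49 = 2520.6.
Balance at x = 127 requires (2520.6 + w·53) / (15.2 + w) = 127.
So w = (127·15.2 − 2520.6)/(53 − 127) = -590.2/-74 ≈ 7.98.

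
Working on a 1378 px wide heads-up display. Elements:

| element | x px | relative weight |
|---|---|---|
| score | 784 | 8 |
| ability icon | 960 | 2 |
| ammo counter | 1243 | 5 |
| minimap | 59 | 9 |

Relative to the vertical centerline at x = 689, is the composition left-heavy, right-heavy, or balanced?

Σw = 8 + 2 + 5 + 9 = 24.
x-moment: 8·784 + 2·960 + 5·1243 + 9·59 = 14938; centroid 14938/24 ≈ 622.42.
622.4 lies left of the midline 689, so the layout is left-heavy.

left-heavy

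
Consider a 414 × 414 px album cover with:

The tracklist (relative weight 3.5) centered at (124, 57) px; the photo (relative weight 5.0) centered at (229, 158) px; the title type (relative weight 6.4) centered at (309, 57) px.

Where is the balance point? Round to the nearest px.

(239, 91)

Σw = 3.5 + 5.0 + 6.4 = 14.9.
Σw·x = 3.5·124 + 5.0·229 + 6.4·309 = 3556.6, so x̄ = 3556.6/14.9 ≈ 238.70.
Σw·y = 3.5·57 + 5.0·158 + 6.4·57 = 1354.3, so ȳ = 1354.3/14.9 ≈ 90.89.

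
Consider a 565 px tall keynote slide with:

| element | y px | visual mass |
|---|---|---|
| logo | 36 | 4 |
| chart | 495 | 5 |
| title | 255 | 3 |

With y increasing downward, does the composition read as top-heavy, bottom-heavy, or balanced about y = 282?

Weights sum to 4 + 5 + 3 = 12.
Σw·y = 4·36 + 5·495 + 3·255 = 3384, so ȳ = 3384/12 ≈ 282.00.
The centroid 282.00 matches the midline at 282, so the layout is balanced.

balanced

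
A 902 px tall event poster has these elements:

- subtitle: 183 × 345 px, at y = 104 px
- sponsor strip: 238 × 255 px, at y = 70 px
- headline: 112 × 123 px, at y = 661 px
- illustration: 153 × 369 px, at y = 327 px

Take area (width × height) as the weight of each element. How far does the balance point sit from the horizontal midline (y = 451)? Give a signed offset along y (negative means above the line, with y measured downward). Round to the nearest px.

Areas: subtitle 183·345 = 63135, sponsor strip 238·255 = 60690, headline 112·123 = 13776, illustration 153·369 = 56457. Total weight = 194058.
y: (63135·104 + 60690·70 + 13776·661 + 56457·327) / 194058 = 38381715 / 194058 ≈ 197.78
Difference: 197.78 − 451 ≈ -253.22.

≈ -253 px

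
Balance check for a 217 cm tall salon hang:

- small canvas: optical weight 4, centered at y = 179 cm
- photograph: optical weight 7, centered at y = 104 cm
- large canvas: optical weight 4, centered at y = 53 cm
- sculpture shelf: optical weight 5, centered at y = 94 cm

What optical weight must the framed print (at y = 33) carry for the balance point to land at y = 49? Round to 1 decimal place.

Known weights sum to 4 + 7 + 4 + 5 = 20; their moment is 4·179 + 7·104 + 4·53 + 5·94 = 2126.
Set Σw·y/Σw = 49: (2126 + 33w) = 49·(20 + w).
So w = (49·20 − 2126)/(33 − 49) = -1146/-16 ≈ 71.62.

w ≈ 71.6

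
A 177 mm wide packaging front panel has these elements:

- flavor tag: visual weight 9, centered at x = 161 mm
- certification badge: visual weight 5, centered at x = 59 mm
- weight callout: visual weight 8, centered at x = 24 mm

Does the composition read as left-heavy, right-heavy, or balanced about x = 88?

Weights sum to 9 + 5 + 8 = 22.
x-moment: 9·161 + 5·59 + 8·24 = 1936; centroid 1936/22 ≈ 88.00.
88.00 = 88 exactly: balanced.

balanced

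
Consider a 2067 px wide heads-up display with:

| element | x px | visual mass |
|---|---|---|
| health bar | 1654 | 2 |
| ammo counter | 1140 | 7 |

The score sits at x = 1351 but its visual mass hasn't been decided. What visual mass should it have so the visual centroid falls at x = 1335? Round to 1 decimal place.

Existing Σw = 9 (2 + 7); existing moment 2·1654 + 7·1140 = 11288.
Balance at x = 1335 requires (11288 + w·1351) / (9 + w) = 1335.
Solving: w = (1335·9 − 11288) / (1351 − 1335) = 727 / 16 ≈ 45.44.

w ≈ 45.4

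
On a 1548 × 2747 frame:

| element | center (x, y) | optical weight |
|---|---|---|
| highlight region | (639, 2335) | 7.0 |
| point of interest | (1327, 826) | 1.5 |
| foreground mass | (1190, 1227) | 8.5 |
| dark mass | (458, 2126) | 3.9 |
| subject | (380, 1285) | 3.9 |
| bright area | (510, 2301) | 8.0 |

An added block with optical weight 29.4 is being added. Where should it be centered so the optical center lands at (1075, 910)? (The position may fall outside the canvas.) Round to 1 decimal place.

With the added block, Σw becomes 7.0 + 1.5 + 8.5 + 3.9 + 3.9 + 8.0 + 29.4 = 62.2.
x: target moment 62.2×1075 = 66865.0; current 7.0·639 + 1.5·1327 + 8.5·1190 + 3.9·458 + 3.9·380 + 8.0·510 = 23926.7; the added block supplies 42938.3, so x = 42938.3/29.4 ≈ 1460.49.
y: target moment 62.2×910 = 56602.0; current 7.0·2335 + 1.5·826 + 8.5·1227 + 3.9·2126 + 3.9·1285 + 8.0·2301 = 59724.4; the added block supplies -3122.4, so y = -3122.4/29.4 ≈ -106.20.

(1460.5, -106.2)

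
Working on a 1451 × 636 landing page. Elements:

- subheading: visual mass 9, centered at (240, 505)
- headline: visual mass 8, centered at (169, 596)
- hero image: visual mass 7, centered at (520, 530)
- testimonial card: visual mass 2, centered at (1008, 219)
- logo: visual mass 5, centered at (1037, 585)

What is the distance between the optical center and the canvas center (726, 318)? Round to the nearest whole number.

Weights sum to 9 + 8 + 7 + 2 + 5 = 31.
Σw·x = 9·240 + 8·169 + 7·520 + 2·1008 + 5·1037 = 14353, so x̄ = 14353/31 ≈ 463.00.
Σw·y = 9·505 + 8·596 + 7·530 + 2·219 + 5·585 = 16386, so ȳ = 16386/31 ≈ 528.58.
Offset from (726, 318): Δx ≈ -263.00, Δy ≈ 210.58; distance = √(Δx² + Δy²) ≈ 336.92.

≈ 337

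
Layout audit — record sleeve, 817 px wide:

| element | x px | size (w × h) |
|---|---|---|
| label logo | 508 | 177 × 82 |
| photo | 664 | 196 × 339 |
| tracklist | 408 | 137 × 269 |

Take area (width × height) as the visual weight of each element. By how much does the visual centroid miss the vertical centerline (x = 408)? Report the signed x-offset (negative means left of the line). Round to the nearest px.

Taking area as weight: label logo 177·82 = 14514, photo 196·339 = 66444, tracklist 137·269 = 36853. Sum 117811.
x-moment: 14514·508 + 66444·664 + 36853·408 = 66527952; centroid 66527952/117811 ≈ 564.70.
Against x = 408, that's 564.70 − 408 = 156.70.

≈ 157 px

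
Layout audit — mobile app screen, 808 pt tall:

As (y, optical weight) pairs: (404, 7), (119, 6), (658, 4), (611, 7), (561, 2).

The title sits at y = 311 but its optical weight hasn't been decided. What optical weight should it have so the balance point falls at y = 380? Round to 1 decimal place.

w ≈ 24.5

Known weights sum to 7 + 6 + 4 + 7 + 2 = 26; their moment is 7·404 + 6·119 + 4·658 + 7·611 + 2·561 = 11573.
Set Σw·y/Σw = 380: (11573 + 311w) = 380·(26 + w).
So w = (380·26 − 11573)/(311 − 380) = -1693/-69 ≈ 24.54.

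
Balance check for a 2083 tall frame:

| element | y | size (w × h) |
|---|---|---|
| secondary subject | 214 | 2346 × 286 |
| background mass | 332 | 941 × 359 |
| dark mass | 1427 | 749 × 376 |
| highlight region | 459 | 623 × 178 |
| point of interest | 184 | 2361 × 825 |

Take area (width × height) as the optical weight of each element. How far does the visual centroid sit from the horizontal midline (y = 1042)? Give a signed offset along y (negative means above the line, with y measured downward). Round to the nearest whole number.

Areas: secondary subject 2346·286 = 670956, background mass 941·359 = 337819, dark mass 749·376 = 281624, highlight region 623·178 = 110894, point of interest 2361·825 = 1947825. Total weight = 3349118.
Σw·y = 670956·214 + 337819·332 + 281624·1427 + 110894·459 + 1947825·184 = 1066918086, so ȳ = 1066918086/3349118 ≈ 318.57.
Difference: 318.57 − 1042 ≈ -723.43.

≈ -723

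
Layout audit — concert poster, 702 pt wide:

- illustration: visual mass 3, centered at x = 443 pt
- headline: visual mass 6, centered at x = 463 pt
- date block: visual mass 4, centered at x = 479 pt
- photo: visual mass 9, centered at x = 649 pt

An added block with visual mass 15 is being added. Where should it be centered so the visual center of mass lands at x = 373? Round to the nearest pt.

After adding the added block, total weight = 3 + 6 + 4 + 9 + 15 = 37.
Along x: (11864 + 15·x) / 37 = 373 (existing moment 3·443 + 6·463 + 4·479 + 9·649 = 11864) ⇒ x = (13801 − 11864) / 15 ≈ 129.13.

x ≈ 129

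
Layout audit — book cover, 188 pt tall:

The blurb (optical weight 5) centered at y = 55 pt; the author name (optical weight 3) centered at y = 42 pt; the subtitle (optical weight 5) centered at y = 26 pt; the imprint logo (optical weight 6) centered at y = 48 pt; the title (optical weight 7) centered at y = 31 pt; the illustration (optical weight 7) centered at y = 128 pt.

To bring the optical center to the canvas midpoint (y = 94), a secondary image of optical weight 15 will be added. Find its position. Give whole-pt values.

y ≈ 172

New total weight: (5 + 3 + 5 + 6 + 7 + 7) + 15 = 48.
y: need Σw·y = 48·94 = 4512. Existing = 5·55 + 3·42 + 5·26 + 6·48 + 7·31 + 7·128 = 1932. Remainder 2580 / 15 ≈ 172.00.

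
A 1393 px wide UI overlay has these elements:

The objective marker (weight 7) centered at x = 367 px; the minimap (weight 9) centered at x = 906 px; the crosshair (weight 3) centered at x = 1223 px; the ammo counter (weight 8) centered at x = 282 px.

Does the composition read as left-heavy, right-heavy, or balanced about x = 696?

Total weight = 7 + 9 + 3 + 8 = 27.
x: (7·367 + 9·906 + 3·1223 + 8·282) / 27 = 16648 / 27 ≈ 616.59
Since 616.6 is left of 696, the composition reads left-heavy.

left-heavy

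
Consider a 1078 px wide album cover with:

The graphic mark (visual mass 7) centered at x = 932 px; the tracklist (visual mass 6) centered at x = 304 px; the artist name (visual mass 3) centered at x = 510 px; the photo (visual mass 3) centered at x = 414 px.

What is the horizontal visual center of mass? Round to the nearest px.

x ≈ 585

Total weight = 7 + 6 + 3 + 3 = 19.
x: (7·932 + 6·304 + 3·510 + 3·414) / 19 = 11120 / 19 ≈ 585.26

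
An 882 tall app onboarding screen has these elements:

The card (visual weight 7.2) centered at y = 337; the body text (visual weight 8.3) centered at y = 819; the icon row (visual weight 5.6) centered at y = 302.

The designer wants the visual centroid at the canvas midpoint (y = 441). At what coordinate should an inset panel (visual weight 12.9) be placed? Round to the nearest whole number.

y ≈ 316

With the inset panel, Σw becomes 7.2 + 8.3 + 5.6 + 12.9 = 34.0.
y: need Σw·y = 34.0·441 = 14994.0. Existing = 7.2·337 + 8.3·819 + 5.6·302 = 10915.3. Remainder 4078.7 / 12.9 ≈ 316.18.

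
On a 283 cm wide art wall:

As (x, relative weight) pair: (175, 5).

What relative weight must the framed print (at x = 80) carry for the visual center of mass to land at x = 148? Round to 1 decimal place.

Known: weight 5 with moment 5·175 = 875.
Balance at x = 148 requires (875 + w·80) / (5 + w) = 148.
Solving: w = (148·5 − 875) / (80 − 148) = -135 / -68 ≈ 1.99.

w ≈ 2.0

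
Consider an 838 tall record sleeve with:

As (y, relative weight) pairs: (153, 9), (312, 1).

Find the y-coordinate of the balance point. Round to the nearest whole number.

y ≈ 169

Weights sum to 9 + 1 = 10.
y: (9·153 + 1·312) / 10 = 1689 / 10 ≈ 168.90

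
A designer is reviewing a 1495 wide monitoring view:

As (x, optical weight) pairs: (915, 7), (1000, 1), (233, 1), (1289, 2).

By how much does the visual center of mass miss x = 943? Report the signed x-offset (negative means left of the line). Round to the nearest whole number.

≈ -14

Σw = 7 + 1 + 1 + 2 = 11.
x-moment: 7·915 + 1·1000 + 1·233 + 2·1289 = 10216; centroid 10216/11 ≈ 928.73.
Difference: 928.73 − 943 ≈ -14.27.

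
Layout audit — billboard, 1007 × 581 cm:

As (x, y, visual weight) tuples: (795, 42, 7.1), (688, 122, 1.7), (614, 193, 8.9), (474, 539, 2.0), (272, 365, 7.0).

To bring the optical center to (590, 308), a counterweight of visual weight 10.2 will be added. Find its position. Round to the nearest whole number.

With the counterweight, Σw becomes 7.1 + 1.7 + 8.9 + 2.0 + 7.0 + 10.2 = 36.9.
x: target moment 36.9×590 = 21771.0; current 7.1·795 + 1.7·688 + 8.9·614 + 2.0·474 + 7.0·272 = 15130.7; the counterweight supplies 6640.3, so x = 6640.3/10.2 ≈ 651.01.
y: target moment 36.9×308 = 11365.2; current 7.1·42 + 1.7·122 + 8.9·193 + 2.0·539 + 7.0·365 = 5856.3; the counterweight supplies 5508.9, so y = 5508.9/10.2 ≈ 540.09.

(651, 540)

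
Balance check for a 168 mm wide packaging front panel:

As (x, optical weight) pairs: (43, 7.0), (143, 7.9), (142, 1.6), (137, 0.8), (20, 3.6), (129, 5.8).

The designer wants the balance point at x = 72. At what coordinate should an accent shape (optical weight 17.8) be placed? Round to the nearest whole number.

x ≈ 35

After adding the accent shape, total weight = 7.0 + 7.9 + 1.6 + 0.8 + 3.6 + 5.8 + 17.8 = 44.5.
x: target moment 44.5×72 = 3204.0; current 7.0·43 + 7.9·143 + 1.6·142 + 0.8·137 + 3.6·20 + 5.8·129 = 2587.7; the accent shape supplies 616.3, so x = 616.3/17.8 ≈ 34.62.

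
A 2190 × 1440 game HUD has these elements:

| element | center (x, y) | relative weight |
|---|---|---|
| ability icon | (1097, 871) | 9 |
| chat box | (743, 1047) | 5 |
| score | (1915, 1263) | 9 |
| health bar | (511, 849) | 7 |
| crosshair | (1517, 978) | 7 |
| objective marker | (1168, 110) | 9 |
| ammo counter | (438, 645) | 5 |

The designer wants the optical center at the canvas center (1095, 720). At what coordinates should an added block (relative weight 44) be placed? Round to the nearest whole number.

(1052, 613)

After adding the added block, total weight = 9 + 5 + 9 + 7 + 7 + 9 + 5 + 44 = 95.
x: target moment 95×1095 = 104025; current 9·1097 + 5·743 + 9·1915 + 7·511 + 7·1517 + 9·1168 + 5·438 = 57721; the added block supplies 46304, so x = 46304/44 ≈ 1052.36.
y: target moment 95×720 = 68400; current 9·871 + 5·1047 + 9·1263 + 7·849 + 7·978 + 9·110 + 5·645 = 41445; the added block supplies 26955, so y = 26955/44 ≈ 612.61.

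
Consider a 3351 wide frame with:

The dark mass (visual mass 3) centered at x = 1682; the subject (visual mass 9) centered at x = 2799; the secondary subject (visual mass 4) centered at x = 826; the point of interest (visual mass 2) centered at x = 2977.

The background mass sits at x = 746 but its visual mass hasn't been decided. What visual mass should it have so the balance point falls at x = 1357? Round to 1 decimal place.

w ≈ 24.7

Known weights sum to 3 + 9 + 4 + 2 = 18; their moment is 3·1682 + 9·2799 + 4·826 + 2·2977 = 39495.
For the centroid to hit 1357: (39495 + w·746) / (18 + w) = 1357.
Solving: w = (1357·18 − 39495) / (746 − 1357) = -15069 / -611 ≈ 24.66.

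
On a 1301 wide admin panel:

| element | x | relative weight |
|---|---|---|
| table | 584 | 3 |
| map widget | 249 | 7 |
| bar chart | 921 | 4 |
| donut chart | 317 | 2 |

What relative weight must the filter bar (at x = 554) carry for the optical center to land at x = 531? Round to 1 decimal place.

w ≈ 29.7

Fixed elements: Σw = 3 + 7 + 4 + 2 = 16, Σw·x = 3·584 + 7·249 + 4·921 + 2·317 = 7813.
For the centroid to hit 531: (7813 + w·554) / (16 + w) = 531.
Solving: w = (531·16 − 7813) / (554 − 531) = 683 / 23 ≈ 29.70.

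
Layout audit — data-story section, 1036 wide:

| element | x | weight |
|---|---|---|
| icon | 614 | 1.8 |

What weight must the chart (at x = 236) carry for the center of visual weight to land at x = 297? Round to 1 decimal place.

Known: weight 1.8 with moment 1.8·614 = 1105.2.
Set Σw·x/Σw = 297: (1105.2 + 236w) = 297·(1.8 + w).
Solving: w = (297·1.8 − 1105.2) / (236 − 297) = -570.6 / -61 ≈ 9.35.

w ≈ 9.4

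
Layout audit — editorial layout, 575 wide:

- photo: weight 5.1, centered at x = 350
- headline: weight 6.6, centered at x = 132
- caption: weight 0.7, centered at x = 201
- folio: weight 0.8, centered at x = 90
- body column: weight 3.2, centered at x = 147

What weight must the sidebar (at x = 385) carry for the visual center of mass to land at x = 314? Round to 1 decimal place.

Known weights sum to 5.1 + 6.6 + 0.7 + 0.8 + 3.2 = 16.4; their moment is 5.1·350 + 6.6·132 + 0.7·201 + 0.8·90 + 3.2·147 = 3339.3.
Set Σw·x/Σw = 314: (3339.3 + 385w) = 314·(16.4 + w).
Rearranging, w·(385 − 314) = 314·16.4 − 3339.3 = 1810.3, so w ≈ 1810.3/71 = 25.50.

w ≈ 25.5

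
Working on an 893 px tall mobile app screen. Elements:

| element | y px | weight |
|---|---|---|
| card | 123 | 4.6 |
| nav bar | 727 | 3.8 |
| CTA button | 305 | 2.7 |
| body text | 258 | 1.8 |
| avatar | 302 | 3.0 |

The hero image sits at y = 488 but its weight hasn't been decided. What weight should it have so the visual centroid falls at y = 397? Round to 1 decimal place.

w ≈ 8.7

Existing Σw = 15.9 (4.6 + 3.8 + 2.7 + 1.8 + 3.0); existing moment 4.6·123 + 3.8·727 + 2.7·305 + 1.8·258 + 3.0·302 = 5522.3.
For the centroid to hit 397: (5522.3 + w·488) / (15.9 + w) = 397.
Solving: w = (397·15.9 − 5522.3) / (488 − 397) = 790.0 / 91 ≈ 8.68.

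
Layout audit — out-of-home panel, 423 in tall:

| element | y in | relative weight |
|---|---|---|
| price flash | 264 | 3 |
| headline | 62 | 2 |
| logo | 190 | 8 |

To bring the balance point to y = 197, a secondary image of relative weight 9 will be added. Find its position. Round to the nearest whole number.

With the secondary image, Σw becomes 3 + 2 + 8 + 9 = 22.
y: target moment 22×197 = 4334; current 3·264 + 2·62 + 8·190 = 2436; the secondary image supplies 1898, so y = 1898/9 ≈ 210.89.

y ≈ 211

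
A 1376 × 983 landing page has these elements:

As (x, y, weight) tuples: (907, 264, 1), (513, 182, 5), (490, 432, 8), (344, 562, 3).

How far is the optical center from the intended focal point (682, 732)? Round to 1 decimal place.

Total weight = 1 + 5 + 8 + 3 = 17.
x-moment: 1·907 + 5·513 + 8·490 + 3·344 = 8424; centroid 8424/17 ≈ 495.53.
y-moment: 1·264 + 5·182 + 8·432 + 3·562 = 6316; centroid 6316/17 ≈ 371.53.
Relative to (682, 732): Δ = (-186.47, -360.47); |Δ| = √(-186.47² + -360.47²) ≈ 405.85.

≈ 405.8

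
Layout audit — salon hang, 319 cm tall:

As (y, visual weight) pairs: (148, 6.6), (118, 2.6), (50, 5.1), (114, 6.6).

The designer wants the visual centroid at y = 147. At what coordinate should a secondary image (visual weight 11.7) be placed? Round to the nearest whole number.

After adding the secondary image, total weight = 6.6 + 2.6 + 5.1 + 6.6 + 11.7 = 32.6.
Along y: (2291.0 + 11.7·y) / 32.6 = 147 (existing moment 6.6·148 + 2.6·118 + 5.1·50 + 6.6·114 = 2291.0) ⇒ y = (4792.2 − 2291.0) / 11.7 ≈ 213.78.

y ≈ 214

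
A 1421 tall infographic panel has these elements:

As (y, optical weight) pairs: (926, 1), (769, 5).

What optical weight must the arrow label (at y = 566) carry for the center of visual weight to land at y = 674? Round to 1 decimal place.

w ≈ 6.7

Known weights sum to 1 + 5 = 6; their moment is 1·926 + 5·769 = 4771.
For the centroid to hit 674: (4771 + w·566) / (6 + w) = 674.
Solving: w = (674·6 − 4771) / (566 − 674) = -727 / -108 ≈ 6.73.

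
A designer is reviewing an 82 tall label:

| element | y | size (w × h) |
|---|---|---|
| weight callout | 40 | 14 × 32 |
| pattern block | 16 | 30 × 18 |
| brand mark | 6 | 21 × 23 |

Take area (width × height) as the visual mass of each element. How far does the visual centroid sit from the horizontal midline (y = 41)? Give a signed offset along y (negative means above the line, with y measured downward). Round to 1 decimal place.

Areas: weight callout 14·32 = 448, pattern block 30·18 = 540, brand mark 21·23 = 483. Total weight = 1471.
Σw·y = 448·40 + 540·16 + 483·6 = 29458, so ȳ = 29458/1471 ≈ 20.03.
Offset from y = 41: 20.03 − 41 ≈ -20.97.

≈ -21.0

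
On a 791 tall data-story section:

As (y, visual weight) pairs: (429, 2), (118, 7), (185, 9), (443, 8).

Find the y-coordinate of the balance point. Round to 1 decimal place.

y ≈ 265.1

Σw = 2 + 7 + 9 + 8 = 26.
y: (2·429 + 7·118 + 9·185 + 8·443) / 26 = 6893 / 26 ≈ 265.12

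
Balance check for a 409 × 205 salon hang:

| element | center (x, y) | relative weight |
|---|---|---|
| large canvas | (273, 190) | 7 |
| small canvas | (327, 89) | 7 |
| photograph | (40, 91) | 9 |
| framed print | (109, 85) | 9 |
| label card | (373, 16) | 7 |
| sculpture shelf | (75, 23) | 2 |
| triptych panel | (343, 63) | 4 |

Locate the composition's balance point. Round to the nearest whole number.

(215, 88)

Weights sum to 7 + 7 + 9 + 9 + 7 + 2 + 4 = 45.
x: (7·273 + 7·327 + 9·40 + 9·109 + 7·373 + 2·75 + 4·343) / 45 = 9674 / 45 ≈ 214.98
y: (7·190 + 7·89 + 9·91 + 9·85 + 7·16 + 2·23 + 4·63) / 45 = 3947 / 45 ≈ 87.71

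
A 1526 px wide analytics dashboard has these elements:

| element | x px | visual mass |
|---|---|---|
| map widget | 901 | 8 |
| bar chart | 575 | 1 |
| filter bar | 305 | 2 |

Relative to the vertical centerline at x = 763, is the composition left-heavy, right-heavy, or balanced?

Total weight = 8 + 1 + 2 = 11.
Σw·x = 8·901 + 1·575 + 2·305 = 8393, so x̄ = 8393/11 ≈ 763.00.
That equals the midline 763 — balanced.

balanced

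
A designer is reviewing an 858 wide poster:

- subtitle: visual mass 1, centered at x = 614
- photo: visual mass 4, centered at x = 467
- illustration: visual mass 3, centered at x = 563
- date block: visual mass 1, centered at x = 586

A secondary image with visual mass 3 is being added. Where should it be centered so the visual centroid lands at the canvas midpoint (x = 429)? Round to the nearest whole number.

With the secondary image, Σw becomes 1 + 4 + 3 + 1 + 3 = 12.
x: target moment 12×429 = 5148; current 1·614 + 4·467 + 3·563 + 1·586 = 4757; the secondary image supplies 391, so x = 391/3 ≈ 130.33.

x ≈ 130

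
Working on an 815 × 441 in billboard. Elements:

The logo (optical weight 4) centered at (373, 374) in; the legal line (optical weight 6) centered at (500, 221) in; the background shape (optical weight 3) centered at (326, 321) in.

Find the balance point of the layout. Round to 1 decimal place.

Σw = 4 + 6 + 3 = 13.
x: (4·373 + 6·500 + 3·326) / 13 = 5470 / 13 ≈ 420.77
y: (4·374 + 6·221 + 3·321) / 13 = 3785 / 13 ≈ 291.15

(420.8, 291.2)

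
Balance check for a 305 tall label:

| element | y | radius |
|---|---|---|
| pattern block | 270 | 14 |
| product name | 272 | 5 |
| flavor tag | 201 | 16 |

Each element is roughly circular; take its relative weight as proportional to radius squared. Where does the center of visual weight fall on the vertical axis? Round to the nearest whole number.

r² weights: pattern block 14² = 196, product name 5² = 25, flavor tag 16² = 256. Total = 477.
y-moment: 196·270 + 25·272 + 256·201 = 111176; centroid 111176/477 ≈ 233.07.

y ≈ 233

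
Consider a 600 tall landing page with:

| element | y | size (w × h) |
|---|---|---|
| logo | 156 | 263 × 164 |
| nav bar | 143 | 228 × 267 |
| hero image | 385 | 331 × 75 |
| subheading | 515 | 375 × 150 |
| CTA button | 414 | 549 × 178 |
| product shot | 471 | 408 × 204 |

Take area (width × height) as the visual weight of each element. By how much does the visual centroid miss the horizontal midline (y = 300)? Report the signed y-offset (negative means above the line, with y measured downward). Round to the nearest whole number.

≈ 65

Areas → weights: logo 263·164 = 43132, nav bar 228·267 = 60876, hero image 331·75 = 24825, subheading 375·150 = 56250, CTA button 549·178 = 97722, product shot 408·204 = 83232; Σw = 366037.
y: moment 133619415 / weight 366037 ≈ 365.04
Difference: 365.04 − 300 ≈ 65.04.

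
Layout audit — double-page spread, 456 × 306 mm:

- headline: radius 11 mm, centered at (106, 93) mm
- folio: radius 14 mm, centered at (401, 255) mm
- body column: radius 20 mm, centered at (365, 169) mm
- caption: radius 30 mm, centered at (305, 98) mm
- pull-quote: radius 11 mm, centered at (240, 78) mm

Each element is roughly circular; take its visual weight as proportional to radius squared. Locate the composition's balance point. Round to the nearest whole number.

Weights ∝ r²: headline 11² = 121, folio 14² = 196, body column 20² = 400, caption 30² = 900, pull-quote 11² = 121; Σw = 1738.
x: (121·106 + 196·401 + 400·365 + 900·305 + 121·240) / 1738 = 540962 / 1738 ≈ 311.26
y: (121·93 + 196·255 + 400·169 + 900·98 + 121·78) / 1738 = 226471 / 1738 ≈ 130.31

(311, 130)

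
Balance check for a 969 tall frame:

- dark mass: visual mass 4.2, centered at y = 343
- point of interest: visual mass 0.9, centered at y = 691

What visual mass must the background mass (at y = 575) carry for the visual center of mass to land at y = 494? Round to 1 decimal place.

w ≈ 5.6

Existing Σw = 5.1 (4.2 + 0.9); existing moment 4.2·343 + 0.9·691 = 2062.5.
Set Σw·y/Σw = 494: (2062.5 + 575w) = 494·(5.1 + w).
Rearranging, w·(575 − 494) = 494·5.1 − 2062.5 = 456.9, so w ≈ 456.9/81 = 5.64.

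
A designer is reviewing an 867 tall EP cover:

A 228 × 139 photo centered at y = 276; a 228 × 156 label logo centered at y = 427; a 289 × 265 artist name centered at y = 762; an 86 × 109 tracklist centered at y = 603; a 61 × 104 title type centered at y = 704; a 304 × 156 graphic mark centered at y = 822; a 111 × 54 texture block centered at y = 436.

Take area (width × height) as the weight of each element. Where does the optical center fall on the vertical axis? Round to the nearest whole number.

y ≈ 629

Areas → weights: photo 228·139 = 31692, label logo 228·156 = 35568, artist name 289·265 = 76585, tracklist 86·109 = 9374, title type 61·104 = 6344, graphic mark 304·156 = 47424, texture block 111·54 = 5994; Σw = 212981.
Σw·y = 134006908; ȳ = 134006908/212981 ≈ 629.20.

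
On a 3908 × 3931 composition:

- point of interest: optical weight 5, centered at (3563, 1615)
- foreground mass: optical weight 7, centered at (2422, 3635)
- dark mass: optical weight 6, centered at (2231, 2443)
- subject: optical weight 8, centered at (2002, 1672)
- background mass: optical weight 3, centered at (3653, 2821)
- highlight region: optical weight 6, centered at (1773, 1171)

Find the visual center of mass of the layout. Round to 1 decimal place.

(2450.5, 2201.2)

Weights sum to 5 + 7 + 6 + 8 + 3 + 6 = 35.
x: (5·3563 + 7·2422 + 6·2231 + 8·2002 + 3·3653 + 6·1773) / 35 = 85768 / 35 ≈ 2450.51
y: (5·1615 + 7·3635 + 6·2443 + 8·1672 + 3·2821 + 6·1171) / 35 = 77043 / 35 ≈ 2201.23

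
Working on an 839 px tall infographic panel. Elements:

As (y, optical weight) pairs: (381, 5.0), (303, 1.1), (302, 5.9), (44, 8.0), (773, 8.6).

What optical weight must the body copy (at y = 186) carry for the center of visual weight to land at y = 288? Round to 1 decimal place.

w ≈ 27.3

Fixed elements: Σw = 5.0 + 1.1 + 5.9 + 8.0 + 8.6 = 28.6, Σw·y = 5.0·381 + 1.1·303 + 5.9·302 + 8.0·44 + 8.6·773 = 11019.9.
For the centroid to hit 288: (11019.9 + w·186) / (28.6 + w) = 288.
So w = (288·28.6 − 11019.9)/(186 − 288) = -2783.1/-102 ≈ 27.29.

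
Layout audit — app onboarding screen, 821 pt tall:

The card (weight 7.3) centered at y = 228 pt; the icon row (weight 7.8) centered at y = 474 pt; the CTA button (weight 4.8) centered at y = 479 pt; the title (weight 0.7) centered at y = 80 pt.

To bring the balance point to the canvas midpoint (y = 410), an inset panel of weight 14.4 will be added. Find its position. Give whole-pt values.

New total weight: (7.3 + 7.8 + 4.8 + 0.7) + 14.4 = 35.0.
y: target moment 35.0×410 = 14350.0; current 7.3·228 + 7.8·474 + 4.8·479 + 0.7·80 = 7716.8; the inset panel supplies 6633.2, so y = 6633.2/14.4 ≈ 460.64.

y ≈ 461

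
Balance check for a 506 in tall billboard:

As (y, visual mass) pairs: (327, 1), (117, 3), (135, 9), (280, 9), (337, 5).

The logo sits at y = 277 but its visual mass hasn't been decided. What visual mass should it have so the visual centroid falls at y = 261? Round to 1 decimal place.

w ≈ 59.3

Fixed elements: Σw = 1 + 3 + 9 + 9 + 5 = 27, Σw·y = 1·327 + 3·117 + 9·135 + 9·280 + 5·337 = 6098.
For the centroid to hit 261: (6098 + w·277) / (27 + w) = 261.
So w = (261·27 − 6098)/(277 − 261) = 949/16 ≈ 59.31.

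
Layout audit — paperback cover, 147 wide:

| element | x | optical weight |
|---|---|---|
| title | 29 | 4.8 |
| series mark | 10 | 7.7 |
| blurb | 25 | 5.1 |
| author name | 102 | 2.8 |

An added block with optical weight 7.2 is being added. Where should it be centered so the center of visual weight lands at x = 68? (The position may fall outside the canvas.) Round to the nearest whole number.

After adding the added block, total weight = 4.8 + 7.7 + 5.1 + 2.8 + 7.2 = 27.6.
Along x: (629.3 + 7.2·x) / 27.6 = 68 (existing moment 4.8·29 + 7.7·10 + 5.1·25 + 2.8·102 = 629.3) ⇒ x = (1876.8 − 629.3) / 7.2 ≈ 173.26.

x ≈ 173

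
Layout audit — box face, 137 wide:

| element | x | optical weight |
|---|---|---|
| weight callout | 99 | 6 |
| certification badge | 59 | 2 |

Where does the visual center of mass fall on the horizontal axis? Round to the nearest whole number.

Weights sum to 6 + 2 = 8.
Σw·x = 6·99 + 2·59 = 712, so x̄ = 712/8 ≈ 89.00.

x ≈ 89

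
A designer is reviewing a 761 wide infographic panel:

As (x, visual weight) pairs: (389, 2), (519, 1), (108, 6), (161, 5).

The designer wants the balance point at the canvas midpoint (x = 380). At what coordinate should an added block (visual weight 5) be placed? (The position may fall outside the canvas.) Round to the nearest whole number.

After adding the added block, total weight = 2 + 1 + 6 + 5 + 5 = 19.
x: need Σw·x = 19·380 = 7220. Existing = 2·389 + 1·519 + 6·108 + 5·161 = 2750. Remainder 4470 / 5 ≈ 894.00.

x ≈ 894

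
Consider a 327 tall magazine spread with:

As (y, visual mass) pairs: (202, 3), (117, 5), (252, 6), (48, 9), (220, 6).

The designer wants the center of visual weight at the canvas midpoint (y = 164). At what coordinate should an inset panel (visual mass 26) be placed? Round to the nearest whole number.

y ≈ 176

With the inset panel, Σw becomes 3 + 5 + 6 + 9 + 6 + 26 = 55.
y: need Σw·y = 55·164 = 9020. Existing = 3·202 + 5·117 + 6·252 + 9·48 + 6·220 = 4455. Remainder 4565 / 26 ≈ 175.58.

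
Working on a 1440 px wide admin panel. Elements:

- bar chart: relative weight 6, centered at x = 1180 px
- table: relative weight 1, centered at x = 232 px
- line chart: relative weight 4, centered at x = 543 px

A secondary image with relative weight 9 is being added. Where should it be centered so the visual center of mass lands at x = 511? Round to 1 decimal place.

New total weight: (6 + 1 + 4) + 9 = 20.
x: need Σw·x = 20·511 = 10220. Existing = 6·1180 + 1·232 + 4·543 = 9484. Remainder 736 / 9 ≈ 81.78.

x ≈ 81.8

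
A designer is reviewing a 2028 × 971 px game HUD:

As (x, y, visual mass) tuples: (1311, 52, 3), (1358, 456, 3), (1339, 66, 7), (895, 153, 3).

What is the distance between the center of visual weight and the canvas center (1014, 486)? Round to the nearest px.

Σw = 3 + 3 + 7 + 3 = 16.
Σw·x = 3·1311 + 3·1358 + 7·1339 + 3·895 = 20065, so x̄ = 20065/16 ≈ 1254.06.
Σw·y = 3·52 + 3·456 + 7·66 + 3·153 = 2445, so ȳ = 2445/16 ≈ 152.81.
From (1014, 486): dx = 240.06, dy = -333.19, so the distance is √(dx²+dy²) ≈ 410.66.

≈ 411 px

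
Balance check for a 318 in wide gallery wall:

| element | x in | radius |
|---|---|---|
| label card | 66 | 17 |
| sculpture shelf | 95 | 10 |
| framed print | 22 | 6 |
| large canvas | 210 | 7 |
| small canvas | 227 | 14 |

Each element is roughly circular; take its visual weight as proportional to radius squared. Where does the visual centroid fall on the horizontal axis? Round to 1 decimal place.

x ≈ 125.6

r² weights: label card 17² = 289, sculpture shelf 10² = 100, framed print 6² = 36, large canvas 7² = 49, small canvas 14² = 196. Total = 670.
x-moment: 289·66 + 100·95 + 36·22 + 49·210 + 196·227 = 84148; centroid 84148/670 ≈ 125.59.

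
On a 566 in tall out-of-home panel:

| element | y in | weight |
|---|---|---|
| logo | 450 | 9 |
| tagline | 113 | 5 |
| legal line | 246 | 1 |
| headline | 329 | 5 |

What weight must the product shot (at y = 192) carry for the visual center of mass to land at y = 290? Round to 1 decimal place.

w ≈ 7.2

Existing Σw = 20 (9 + 5 + 1 + 5); existing moment 9·450 + 5·113 + 1·246 + 5·329 = 6506.
Balance at y = 290 requires (6506 + w·192) / (20 + w) = 290.
Rearranging, w·(192 − 290) = 290·20 − 6506 = -706, so w ≈ -706/-98 = 7.20.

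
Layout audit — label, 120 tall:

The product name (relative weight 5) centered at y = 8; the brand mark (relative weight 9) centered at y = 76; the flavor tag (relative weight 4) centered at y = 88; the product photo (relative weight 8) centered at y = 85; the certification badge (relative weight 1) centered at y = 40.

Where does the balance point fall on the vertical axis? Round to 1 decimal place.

y ≈ 66.5

Total weight = 5 + 9 + 4 + 8 + 1 = 27.
y: (5·8 + 9·76 + 4·88 + 8·85 + 1·40) / 27 = 1796 / 27 ≈ 66.52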